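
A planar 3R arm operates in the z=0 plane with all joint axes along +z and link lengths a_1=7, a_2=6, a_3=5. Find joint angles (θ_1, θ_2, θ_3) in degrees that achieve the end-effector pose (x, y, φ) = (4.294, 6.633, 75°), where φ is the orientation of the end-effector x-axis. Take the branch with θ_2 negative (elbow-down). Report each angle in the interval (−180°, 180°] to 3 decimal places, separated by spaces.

wrist centre = target − a_3·(cos φ, sin φ) = (2.9999, 1.8034)
cos θ_2 = (12.2516−7²−6²)/(2·7·6) = -0.8661; θ_2 = -150.0031° (elbow-down)
β = atan2(1.8034,2.9999) = 31.0119°; ψ = atan2(-2.9997,1.8037) = -58.9821°
θ_1 = β − ψ = 89.9940°
θ_3 = φ − θ_1 − θ_2 = 135.0091° (wrapped to (-180°,180°])

89.994 -150.003 135.009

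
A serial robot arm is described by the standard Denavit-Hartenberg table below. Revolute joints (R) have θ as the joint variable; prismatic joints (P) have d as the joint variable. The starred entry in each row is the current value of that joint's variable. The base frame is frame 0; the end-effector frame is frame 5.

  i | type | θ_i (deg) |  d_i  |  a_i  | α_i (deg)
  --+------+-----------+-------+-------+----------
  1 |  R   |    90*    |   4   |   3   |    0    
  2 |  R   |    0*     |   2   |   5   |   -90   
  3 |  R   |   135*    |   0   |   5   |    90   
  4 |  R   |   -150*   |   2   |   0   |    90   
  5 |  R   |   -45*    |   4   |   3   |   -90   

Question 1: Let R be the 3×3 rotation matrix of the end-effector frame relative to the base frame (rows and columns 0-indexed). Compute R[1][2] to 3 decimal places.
End-effector z-axis (col 2 of R) = (0.3536,0.9330,-0.0670)
R[1][2] = 0.9330

0.933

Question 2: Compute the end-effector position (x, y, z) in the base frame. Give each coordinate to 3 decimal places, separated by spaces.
after link 1: o_1 = (0.0000, 3.0000, 4.0000)
after link 2: o_2 = (0.0000, 8.0000, 6.0000)
after link 3: o_3 = (0.0000, 4.4645, 2.4645)
after link 4: o_4 = (-0.0000, 5.8787, 1.0503)
after link 5: o_5 = (-2.4034, 7.0919, 5.2635)

-2.403 7.092 5.264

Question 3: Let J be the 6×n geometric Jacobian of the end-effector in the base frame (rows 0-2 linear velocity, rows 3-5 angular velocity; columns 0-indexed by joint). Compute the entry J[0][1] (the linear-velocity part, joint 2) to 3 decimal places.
axis z_1 = (0.0000,0.0000,1.0000); lever o_n−o_1 = (-2.4034,4.0919,1.2635)
cross product → J_v[:, 1] = (-4.0919,-2.4034,0.0000)
J_ω[:, 1] = z_1
entry J[0][1] = -4.0919

-4.092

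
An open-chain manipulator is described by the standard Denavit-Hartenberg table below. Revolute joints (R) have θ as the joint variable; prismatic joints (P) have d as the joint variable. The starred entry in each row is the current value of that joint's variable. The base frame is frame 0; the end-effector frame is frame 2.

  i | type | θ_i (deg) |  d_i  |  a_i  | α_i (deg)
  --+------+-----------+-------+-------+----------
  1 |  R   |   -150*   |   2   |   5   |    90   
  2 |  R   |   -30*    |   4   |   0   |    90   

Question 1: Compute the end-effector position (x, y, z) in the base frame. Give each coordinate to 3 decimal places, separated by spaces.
after link 1: o_1 = (-4.3301, -2.5000, 2.0000)
after link 2: o_2 = (-6.3301, 0.9641, 2.0000)

-6.330 0.964 2.000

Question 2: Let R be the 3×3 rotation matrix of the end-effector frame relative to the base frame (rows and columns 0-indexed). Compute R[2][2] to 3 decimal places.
-0.866

End-effector z-axis (col 2 of R) = (0.4330,0.2500,-0.8660)
R[2][2] = -0.8660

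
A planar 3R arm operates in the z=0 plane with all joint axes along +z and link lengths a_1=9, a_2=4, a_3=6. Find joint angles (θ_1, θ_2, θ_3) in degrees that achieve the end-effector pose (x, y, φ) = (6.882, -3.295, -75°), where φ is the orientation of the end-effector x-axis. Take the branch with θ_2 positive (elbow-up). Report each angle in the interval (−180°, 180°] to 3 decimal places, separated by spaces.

wrist centre = target − a_3·(cos φ, sin φ) = (5.3291, 2.5006)
cos θ_2 = (34.6519−9²−4²)/(2·9·4) = -0.8659; θ_2 = 149.9908° (elbow-up)
β = atan2(2.5006,5.3291) = 25.1373°; ψ = atan2(2.0006,5.5362) = 19.8677°
θ_1 = β − ψ = 5.2696°
θ_3 = φ − θ_1 − θ_2 = 129.7396° (wrapped to (-180°,180°])

5.270 149.991 129.740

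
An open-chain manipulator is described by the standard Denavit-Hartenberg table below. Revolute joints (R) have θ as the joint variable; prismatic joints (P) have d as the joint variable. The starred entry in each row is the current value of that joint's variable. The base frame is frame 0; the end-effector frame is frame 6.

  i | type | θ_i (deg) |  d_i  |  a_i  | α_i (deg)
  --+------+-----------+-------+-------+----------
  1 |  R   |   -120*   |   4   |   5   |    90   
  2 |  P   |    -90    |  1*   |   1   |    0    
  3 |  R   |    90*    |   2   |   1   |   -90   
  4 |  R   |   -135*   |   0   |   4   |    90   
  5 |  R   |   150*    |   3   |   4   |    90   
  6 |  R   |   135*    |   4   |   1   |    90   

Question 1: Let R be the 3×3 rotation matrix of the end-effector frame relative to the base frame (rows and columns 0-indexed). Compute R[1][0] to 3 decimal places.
End-effector x-axis (col 0 of R) = (0.5245,0.7745,-0.3536)
R[1][0] = 0.7745

0.775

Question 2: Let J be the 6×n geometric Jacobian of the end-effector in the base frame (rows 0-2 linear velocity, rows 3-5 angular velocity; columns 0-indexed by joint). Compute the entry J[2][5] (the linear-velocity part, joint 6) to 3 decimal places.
axis z_5 = (-0.1294,0.4830,0.8660); lever o_n−o_5 = (0.0069,2.7064,3.1105)
cross product → J_v[:, 5] = (-0.8415,0.4085,-0.3536)
J_ω[:, 5] = z_5
entry J[2][5] = -0.3536

-0.354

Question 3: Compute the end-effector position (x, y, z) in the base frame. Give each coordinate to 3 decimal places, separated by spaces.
-2.832 0.304 8.111

after link 1: o_1 = (-2.5000, -4.3301, 4.0000)
after link 2: o_2 = (-3.3660, -3.8301, 3.0000)
after link 3: o_3 = (-5.5981, -3.6962, 3.0000)
after link 4: o_4 = (-6.6334, 0.1676, 3.0000)
after link 5: o_5 = (-2.8390, -2.4021, 5.0000)
after link 6: o_6 = (-2.8321, 0.3043, 8.1105)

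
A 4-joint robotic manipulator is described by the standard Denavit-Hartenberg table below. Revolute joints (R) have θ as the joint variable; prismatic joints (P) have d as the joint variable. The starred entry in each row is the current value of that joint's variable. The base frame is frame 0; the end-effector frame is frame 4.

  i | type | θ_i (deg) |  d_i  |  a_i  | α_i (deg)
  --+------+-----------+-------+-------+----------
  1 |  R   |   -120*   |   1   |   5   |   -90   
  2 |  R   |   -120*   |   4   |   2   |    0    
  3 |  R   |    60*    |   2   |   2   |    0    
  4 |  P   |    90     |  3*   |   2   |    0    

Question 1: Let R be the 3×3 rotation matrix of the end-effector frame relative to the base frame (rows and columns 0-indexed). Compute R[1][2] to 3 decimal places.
End-effector z-axis (col 2 of R) = (0.8660,-0.5000,0.0000)
R[1][2] = -0.5000

-0.500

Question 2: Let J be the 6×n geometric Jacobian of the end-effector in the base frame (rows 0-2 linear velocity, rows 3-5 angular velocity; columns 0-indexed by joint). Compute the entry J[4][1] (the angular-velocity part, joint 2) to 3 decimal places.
axis z_1 = (0.8660,-0.5000,0.0000); lever o_n−o_1 = (6.9282,-6.0000,2.4641)
cross product → J_v[:, 1] = (-1.2321,-2.1340,-1.7321)
J_ω[:, 1] = z_1
entry J[4][1] = -0.5000

-0.500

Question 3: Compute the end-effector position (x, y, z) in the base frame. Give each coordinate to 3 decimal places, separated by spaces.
4.428 -10.330 3.464

after link 1: o_1 = (-2.5000, -4.3301, 1.0000)
after link 2: o_2 = (1.4641, -5.4641, 2.7321)
after link 3: o_3 = (2.6962, -7.3301, 4.4641)
after link 4: o_4 = (4.4282, -10.3301, 3.4641)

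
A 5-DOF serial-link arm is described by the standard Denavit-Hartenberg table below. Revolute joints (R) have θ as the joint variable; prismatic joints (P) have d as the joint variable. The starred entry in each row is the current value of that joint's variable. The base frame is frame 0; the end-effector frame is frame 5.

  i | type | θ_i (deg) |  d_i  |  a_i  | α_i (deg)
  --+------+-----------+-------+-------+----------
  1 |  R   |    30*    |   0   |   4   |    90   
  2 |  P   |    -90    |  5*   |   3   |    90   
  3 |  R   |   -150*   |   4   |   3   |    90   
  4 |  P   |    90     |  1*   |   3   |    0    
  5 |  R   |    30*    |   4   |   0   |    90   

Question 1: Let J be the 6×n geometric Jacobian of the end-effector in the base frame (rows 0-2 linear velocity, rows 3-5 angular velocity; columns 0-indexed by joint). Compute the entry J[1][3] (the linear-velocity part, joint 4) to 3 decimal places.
prismatic axis z_3 = (0.4330,-0.7500,0.5000)
J_v[:, 3] = z_3; J_ω[:, 3] = (0,0,0)
entry J[1][3] = -0.7500

-0.750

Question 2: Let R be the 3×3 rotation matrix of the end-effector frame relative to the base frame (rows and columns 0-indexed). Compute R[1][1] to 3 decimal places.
End-effector y-axis (col 1 of R) = (0.4330,-0.7500,0.5000)
R[1][1] = -0.7500

-0.750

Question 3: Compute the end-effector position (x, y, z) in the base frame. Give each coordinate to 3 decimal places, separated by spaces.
after link 1: o_1 = (3.4641, 2.0000, 0.0000)
after link 2: o_2 = (5.9641, -2.3301, -3.0000)
after link 3: o_3 = (1.7500, -3.0311, -0.4019)
after link 4: o_4 = (-0.4151, -5.2811, 0.0981)
after link 5: o_5 = (1.3170, -8.2811, 2.0981)

1.317 -8.281 2.098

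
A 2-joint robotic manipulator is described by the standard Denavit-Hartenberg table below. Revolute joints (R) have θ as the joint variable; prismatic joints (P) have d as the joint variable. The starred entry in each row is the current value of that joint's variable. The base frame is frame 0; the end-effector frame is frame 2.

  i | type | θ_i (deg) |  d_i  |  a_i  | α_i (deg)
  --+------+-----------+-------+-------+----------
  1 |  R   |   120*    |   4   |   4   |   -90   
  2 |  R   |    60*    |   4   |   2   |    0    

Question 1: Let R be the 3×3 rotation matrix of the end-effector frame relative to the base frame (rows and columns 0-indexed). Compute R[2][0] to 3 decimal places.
-0.866

End-effector x-axis (col 0 of R) = (-0.2500,0.4330,-0.8660)
R[2][0] = -0.8660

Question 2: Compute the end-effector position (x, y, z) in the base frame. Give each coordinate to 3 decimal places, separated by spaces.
-5.964 2.330 2.268

after link 1: o_1 = (-2.0000, 3.4641, 4.0000)
after link 2: o_2 = (-5.9641, 2.3301, 2.2679)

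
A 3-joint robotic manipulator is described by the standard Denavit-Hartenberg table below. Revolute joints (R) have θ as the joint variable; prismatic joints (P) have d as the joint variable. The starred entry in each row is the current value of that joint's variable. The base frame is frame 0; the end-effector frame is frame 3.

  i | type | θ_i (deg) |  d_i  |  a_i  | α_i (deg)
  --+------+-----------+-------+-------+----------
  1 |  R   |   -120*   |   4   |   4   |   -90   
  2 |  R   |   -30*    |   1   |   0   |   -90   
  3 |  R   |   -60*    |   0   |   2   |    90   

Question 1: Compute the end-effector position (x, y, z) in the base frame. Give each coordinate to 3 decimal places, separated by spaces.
after link 1: o_1 = (-2.0000, -3.4641, 4.0000)
after link 2: o_2 = (-1.1340, -3.9641, 4.0000)
after link 3: o_3 = (-0.0670, -5.5801, 4.5000)

-0.067 -5.580 4.500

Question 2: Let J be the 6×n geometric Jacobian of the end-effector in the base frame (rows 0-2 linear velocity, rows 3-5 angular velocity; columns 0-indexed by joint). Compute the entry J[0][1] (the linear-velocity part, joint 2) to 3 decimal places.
axis z_1 = (0.8660,-0.5000,0.0000); lever o_n−o_1 = (1.9330,-2.1160,0.5000)
cross product → J_v[:, 1] = (-0.2500,-0.4330,-0.8660)
J_ω[:, 1] = z_1
entry J[0][1] = -0.2500

-0.250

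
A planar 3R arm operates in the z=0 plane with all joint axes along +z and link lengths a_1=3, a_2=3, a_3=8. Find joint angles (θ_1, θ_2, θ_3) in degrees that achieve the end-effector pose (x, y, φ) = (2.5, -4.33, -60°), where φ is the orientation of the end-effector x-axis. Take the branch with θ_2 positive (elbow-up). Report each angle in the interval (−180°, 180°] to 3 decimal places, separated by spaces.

wrist centre = target − a_3·(cos φ, sin φ) = (-1.5000, 2.5982)
cos θ_2 = (9.0007−3²−3²)/(2·3·3) = -0.5000; θ_2 = 119.9976° (elbow-up)
β = atan2(2.5982,-1.5000) = 119.9988°; ψ = atan2(2.5981,1.5001) = 59.9988°
θ_1 = β − ψ = 60.0000°
θ_3 = φ − θ_1 − θ_2 = 120.0024° (wrapped to (-180°,180°])

60.000 119.998 120.002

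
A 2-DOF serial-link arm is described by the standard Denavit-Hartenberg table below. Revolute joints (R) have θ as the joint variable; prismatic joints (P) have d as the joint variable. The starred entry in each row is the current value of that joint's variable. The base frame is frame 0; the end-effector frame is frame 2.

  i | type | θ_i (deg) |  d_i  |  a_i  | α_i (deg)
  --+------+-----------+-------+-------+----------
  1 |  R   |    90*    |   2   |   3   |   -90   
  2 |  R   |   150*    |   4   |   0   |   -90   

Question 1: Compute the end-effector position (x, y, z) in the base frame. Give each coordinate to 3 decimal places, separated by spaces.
-4.000 3.000 2.000

after link 1: o_1 = (0.0000, 3.0000, 2.0000)
after link 2: o_2 = (-4.0000, 3.0000, 2.0000)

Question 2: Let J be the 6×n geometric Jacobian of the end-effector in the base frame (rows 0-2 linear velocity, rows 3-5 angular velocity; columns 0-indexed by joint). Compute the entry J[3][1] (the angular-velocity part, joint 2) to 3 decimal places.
axis z_1 = (-1.0000,0.0000,0.0000); lever o_n−o_1 = (-4.0000,0.0000,0.0000)
cross product → J_v[:, 1] = (0.0000,0.0000,-0.0000)
J_ω[:, 1] = z_1
entry J[3][1] = -1.0000

-1.000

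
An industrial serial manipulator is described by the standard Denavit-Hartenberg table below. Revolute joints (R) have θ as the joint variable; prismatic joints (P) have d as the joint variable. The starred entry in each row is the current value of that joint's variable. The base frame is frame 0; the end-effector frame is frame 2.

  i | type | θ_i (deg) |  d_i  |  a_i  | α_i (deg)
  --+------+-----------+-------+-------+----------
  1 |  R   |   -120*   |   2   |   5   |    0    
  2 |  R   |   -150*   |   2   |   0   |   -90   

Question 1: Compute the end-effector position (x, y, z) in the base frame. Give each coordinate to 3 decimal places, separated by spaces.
after link 1: o_1 = (-2.5000, -4.3301, 2.0000)
after link 2: o_2 = (-2.5000, -4.3301, 4.0000)

-2.500 -4.330 4.000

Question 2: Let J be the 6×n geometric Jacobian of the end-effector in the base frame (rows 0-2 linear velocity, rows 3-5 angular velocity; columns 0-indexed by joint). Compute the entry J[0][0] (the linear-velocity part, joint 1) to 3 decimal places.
4.330

axis z_0 = ẑ; lever o_n−o_0 = (-2.5000,-4.3301,4.0000)
cross product → J_v[:, 0] = (4.3301,-2.5000,0.0000)
J_ω[:, 0] = z_0
entry J[0][0] = 4.3301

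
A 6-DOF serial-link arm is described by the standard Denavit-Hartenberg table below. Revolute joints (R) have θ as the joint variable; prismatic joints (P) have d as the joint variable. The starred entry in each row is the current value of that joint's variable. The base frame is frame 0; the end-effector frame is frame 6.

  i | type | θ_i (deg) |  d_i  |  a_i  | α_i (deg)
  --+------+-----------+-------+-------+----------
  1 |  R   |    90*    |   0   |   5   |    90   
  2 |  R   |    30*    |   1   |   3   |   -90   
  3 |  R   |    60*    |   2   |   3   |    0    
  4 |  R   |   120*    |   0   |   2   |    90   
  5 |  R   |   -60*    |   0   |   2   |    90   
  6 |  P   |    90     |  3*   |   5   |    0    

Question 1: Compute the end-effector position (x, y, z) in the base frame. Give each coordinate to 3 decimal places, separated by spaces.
-6.598 9.165 0.982

after link 1: o_1 = (0.0000, 5.0000, 0.0000)
after link 2: o_2 = (1.0000, 7.5981, 1.5000)
after link 3: o_3 = (-1.5981, 7.8971, 3.9821)
after link 4: o_4 = (-1.5981, 6.1651, 2.9821)
after link 5: o_5 = (-1.5981, 6.1651, 0.9821)
after link 6: o_6 = (-6.5981, 9.1651, 0.9821)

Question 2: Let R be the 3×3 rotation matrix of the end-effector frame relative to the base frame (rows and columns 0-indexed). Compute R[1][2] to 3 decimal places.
1.000

End-effector z-axis (col 2 of R) = (0.0000,1.0000,-0.0000)
R[1][2] = 1.0000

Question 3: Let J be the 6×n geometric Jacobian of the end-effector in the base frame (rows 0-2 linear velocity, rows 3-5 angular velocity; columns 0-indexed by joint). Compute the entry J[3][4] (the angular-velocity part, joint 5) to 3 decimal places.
axis z_4 = (-1.0000,0.0000,0.0000); lever o_n−o_4 = (-5.0000,3.0000,-2.0000)
cross product → J_v[:, 4] = (-0.0000,-2.0000,-3.0000)
J_ω[:, 4] = z_4
entry J[3][4] = -1.0000

-1.000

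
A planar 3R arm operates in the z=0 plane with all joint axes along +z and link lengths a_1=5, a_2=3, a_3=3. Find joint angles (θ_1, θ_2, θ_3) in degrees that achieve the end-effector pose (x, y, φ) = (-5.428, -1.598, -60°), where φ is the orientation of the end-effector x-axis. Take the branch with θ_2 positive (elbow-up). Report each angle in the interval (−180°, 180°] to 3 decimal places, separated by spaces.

wrist centre = target − a_3·(cos φ, sin φ) = (-6.9280, 1.0001)
cos θ_2 = (48.9973−5²−3²)/(2·5·3) = 0.4999; θ_2 = 60.0059° (elbow-up)
β = atan2(1.0001,-6.9280) = 171.7859°; ψ = atan2(2.5982,6.4997) = 21.7888°
θ_1 = β − ψ = 149.9972°
θ_3 = φ − θ_1 − θ_2 = 89.9970° (wrapped to (-180°,180°])

149.997 60.006 89.997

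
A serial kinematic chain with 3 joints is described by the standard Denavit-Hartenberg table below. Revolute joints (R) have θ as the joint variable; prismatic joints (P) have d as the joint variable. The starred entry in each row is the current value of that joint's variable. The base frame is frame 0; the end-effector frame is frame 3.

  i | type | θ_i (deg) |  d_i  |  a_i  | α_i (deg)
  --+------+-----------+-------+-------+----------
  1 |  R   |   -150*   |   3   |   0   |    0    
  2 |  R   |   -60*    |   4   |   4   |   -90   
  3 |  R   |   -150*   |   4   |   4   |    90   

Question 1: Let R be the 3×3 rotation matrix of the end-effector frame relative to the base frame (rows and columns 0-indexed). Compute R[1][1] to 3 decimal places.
End-effector y-axis (col 1 of R) = (-0.5000,-0.8660,0.0000)
R[1][1] = -0.8660

-0.866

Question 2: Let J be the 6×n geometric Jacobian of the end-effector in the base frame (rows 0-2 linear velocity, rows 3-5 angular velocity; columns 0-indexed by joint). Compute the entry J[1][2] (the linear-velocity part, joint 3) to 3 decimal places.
axis z_2 = (-0.5000,-0.8660,0.0000); lever o_n−o_2 = (1.0000,-5.1962,2.0000)
cross product → J_v[:, 2] = (-1.7321,1.0000,3.4641)
J_ω[:, 2] = z_2
entry J[1][2] = 1.0000

1.000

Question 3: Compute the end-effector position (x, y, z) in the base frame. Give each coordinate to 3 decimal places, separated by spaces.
after link 1: o_1 = (0.0000, 0.0000, 3.0000)
after link 2: o_2 = (-3.4641, 2.0000, 7.0000)
after link 3: o_3 = (-2.4641, -3.1962, 9.0000)

-2.464 -3.196 9.000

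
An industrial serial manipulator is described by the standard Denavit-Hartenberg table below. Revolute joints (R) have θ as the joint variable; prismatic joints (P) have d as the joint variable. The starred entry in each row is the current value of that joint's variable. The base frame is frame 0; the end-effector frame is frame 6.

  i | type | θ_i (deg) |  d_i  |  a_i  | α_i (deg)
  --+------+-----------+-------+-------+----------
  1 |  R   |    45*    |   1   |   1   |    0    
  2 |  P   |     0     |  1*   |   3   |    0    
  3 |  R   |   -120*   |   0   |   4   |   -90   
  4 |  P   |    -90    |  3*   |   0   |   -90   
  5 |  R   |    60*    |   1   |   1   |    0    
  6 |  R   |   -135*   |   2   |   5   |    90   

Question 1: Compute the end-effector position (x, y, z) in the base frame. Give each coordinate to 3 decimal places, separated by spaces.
after link 1: o_1 = (0.7071, 0.7071, 1.0000)
after link 2: o_2 = (2.8284, 2.8284, 2.0000)
after link 3: o_3 = (3.8637, -1.0353, 2.0000)
after link 4: o_4 = (6.7615, -0.2588, 2.0000)
after link 5: o_5 = (6.1838, -1.4489, 2.5000)
after link 6: o_6 = (11.3665, -2.1307, 3.7941)

11.366 -2.131 3.794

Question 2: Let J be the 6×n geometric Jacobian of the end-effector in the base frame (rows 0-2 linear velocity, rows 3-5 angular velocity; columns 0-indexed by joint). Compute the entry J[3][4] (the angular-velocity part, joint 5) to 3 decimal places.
axis z_4 = (0.2588,-0.9659,-0.0000); lever o_n−o_4 = (4.6050,-1.8719,1.7941)
cross product → J_v[:, 4] = (-1.7330,-0.4643,3.9636)
J_ω[:, 4] = z_4
entry J[3][4] = 0.2588

0.259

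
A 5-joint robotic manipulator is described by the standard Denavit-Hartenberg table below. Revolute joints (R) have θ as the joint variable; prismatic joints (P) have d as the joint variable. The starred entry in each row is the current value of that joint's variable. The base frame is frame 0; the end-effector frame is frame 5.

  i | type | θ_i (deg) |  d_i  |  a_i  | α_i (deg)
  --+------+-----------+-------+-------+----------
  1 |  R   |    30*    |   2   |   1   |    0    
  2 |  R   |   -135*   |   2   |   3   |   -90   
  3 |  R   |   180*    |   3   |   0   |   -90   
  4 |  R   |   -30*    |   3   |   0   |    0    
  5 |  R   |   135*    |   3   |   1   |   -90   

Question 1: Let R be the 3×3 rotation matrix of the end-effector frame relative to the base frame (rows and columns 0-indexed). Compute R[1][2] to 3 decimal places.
-1.000

End-effector z-axis (col 2 of R) = (0.0000,-1.0000,0.0000)
R[1][2] = -1.0000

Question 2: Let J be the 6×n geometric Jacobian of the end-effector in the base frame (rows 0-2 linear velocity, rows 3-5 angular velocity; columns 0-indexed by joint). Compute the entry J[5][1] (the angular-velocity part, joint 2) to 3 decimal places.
1.000

axis z_1 = (0.0000,0.0000,1.0000); lever o_n−o_1 = (1.1213,-3.6742,8.0000)
cross product → J_v[:, 1] = (3.6742,1.1213,-0.0000)
J_ω[:, 1] = z_1
entry J[5][1] = 1.0000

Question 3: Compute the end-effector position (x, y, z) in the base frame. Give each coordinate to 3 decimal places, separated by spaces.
after link 1: o_1 = (0.8660, 0.5000, 2.0000)
after link 2: o_2 = (0.0896, -2.3978, 4.0000)
after link 3: o_3 = (2.9873, -3.1742, 4.0000)
after link 4: o_4 = (2.9873, -3.1742, 7.0000)
after link 5: o_5 = (1.9873, -3.1742, 10.0000)

1.987 -3.174 10.000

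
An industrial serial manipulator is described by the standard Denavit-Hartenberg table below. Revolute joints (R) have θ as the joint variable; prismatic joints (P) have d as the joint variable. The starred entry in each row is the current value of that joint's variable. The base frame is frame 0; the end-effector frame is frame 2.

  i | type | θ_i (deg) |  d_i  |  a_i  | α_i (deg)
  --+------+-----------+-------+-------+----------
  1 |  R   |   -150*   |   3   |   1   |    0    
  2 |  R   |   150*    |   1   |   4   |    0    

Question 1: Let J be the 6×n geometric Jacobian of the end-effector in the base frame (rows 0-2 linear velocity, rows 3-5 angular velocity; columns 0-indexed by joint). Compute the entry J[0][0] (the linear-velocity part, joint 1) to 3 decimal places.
axis z_0 = ẑ; lever o_n−o_0 = (3.1340,-0.5000,4.0000)
cross product → J_v[:, 0] = (0.5000,3.1340,-0.0000)
J_ω[:, 0] = z_0
entry J[0][0] = 0.5000

0.500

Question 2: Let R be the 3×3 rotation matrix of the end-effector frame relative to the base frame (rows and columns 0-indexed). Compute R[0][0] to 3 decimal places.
1.000

End-effector x-axis (col 0 of R) = (1.0000,0.0000,0.0000)
R[0][0] = 1.0000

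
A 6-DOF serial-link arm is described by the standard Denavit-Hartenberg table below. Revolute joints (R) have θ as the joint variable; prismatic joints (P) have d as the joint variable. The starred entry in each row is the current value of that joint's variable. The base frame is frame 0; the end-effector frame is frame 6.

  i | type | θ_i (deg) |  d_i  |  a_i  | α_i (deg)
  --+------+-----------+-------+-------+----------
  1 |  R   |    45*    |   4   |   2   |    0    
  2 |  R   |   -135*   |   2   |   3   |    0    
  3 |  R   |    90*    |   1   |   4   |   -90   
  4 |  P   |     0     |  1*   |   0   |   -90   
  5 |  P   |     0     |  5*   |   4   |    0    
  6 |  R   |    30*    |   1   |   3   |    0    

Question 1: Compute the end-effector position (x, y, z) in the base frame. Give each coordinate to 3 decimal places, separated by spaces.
after link 1: o_1 = (1.4142, 1.4142, 4.0000)
after link 2: o_2 = (1.4142, -1.5858, 6.0000)
after link 3: o_3 = (5.4142, -1.5858, 7.0000)
after link 4: o_4 = (5.4142, -0.5858, 7.0000)
after link 5: o_5 = (9.4142, -0.5858, 2.0000)
after link 6: o_6 = (12.0123, -2.0858, 1.0000)

12.012 -2.086 1.000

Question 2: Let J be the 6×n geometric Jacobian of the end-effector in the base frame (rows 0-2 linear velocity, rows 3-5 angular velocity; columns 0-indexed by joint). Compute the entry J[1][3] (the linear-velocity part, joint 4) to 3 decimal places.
1.000

prismatic axis z_3 = (0.0000,1.0000,0.0000)
J_v[:, 3] = z_3; J_ω[:, 3] = (0,0,0)
entry J[1][3] = 1.0000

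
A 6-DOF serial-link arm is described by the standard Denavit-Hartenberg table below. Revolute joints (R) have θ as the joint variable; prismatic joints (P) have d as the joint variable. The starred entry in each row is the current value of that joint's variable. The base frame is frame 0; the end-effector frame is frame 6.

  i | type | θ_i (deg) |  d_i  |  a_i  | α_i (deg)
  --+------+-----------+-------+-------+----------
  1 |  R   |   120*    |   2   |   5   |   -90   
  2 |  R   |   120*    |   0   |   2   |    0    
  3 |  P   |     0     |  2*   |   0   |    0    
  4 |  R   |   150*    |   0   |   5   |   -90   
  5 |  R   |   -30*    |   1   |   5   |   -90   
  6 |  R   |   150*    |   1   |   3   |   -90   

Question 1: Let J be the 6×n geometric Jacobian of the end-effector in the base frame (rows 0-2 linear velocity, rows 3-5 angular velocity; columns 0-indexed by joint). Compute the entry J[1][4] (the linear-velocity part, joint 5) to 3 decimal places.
1.290

axis z_4 = (-0.5000,0.8660,0.0000); lever o_n−o_4 = (-0.0401,-0.6005,2.5801)
cross product → J_v[:, 4] = (2.2345,1.2901,0.3349)
J_ω[:, 4] = z_4
entry J[1][4] = 1.2901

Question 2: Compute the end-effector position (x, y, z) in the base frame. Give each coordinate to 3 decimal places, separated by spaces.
-3.772 1.864 7.848

after link 1: o_1 = (-2.5000, 4.3301, 2.0000)
after link 2: o_2 = (-2.0000, 3.4641, 0.2679)
after link 3: o_3 = (-3.7321, 2.4641, 0.2679)
after link 4: o_4 = (-3.7321, 2.4641, 5.2679)
after link 5: o_5 = (-6.3971, 2.0801, 9.5981)
after link 6: o_6 = (-3.7721, 1.8636, 7.8481)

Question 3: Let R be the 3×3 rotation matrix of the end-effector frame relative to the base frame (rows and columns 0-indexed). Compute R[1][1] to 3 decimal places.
End-effector y-axis (col 1 of R) = (-0.7500,-0.4330,-0.5000)
R[1][1] = -0.4330

-0.433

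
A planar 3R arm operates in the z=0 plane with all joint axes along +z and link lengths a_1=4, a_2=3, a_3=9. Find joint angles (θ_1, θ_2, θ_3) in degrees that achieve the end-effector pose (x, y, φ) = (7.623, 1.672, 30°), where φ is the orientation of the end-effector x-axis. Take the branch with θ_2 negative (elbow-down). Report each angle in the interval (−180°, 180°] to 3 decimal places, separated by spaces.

-44.993 -135.009 -149.998

wrist centre = target − a_3·(cos φ, sin φ) = (-0.1712, -2.8280)
cos θ_2 = (8.0269−4²−3²)/(2·4·3) = -0.7072; θ_2 = -135.0086° (elbow-down)
β = atan2(-2.8280,-0.1712) = -93.4649°; ψ = atan2(-2.1210,1.8784) = -48.4719°
θ_1 = β − ψ = -44.9930°
θ_3 = φ − θ_1 − θ_2 = -149.9984° (wrapped to (-180°,180°])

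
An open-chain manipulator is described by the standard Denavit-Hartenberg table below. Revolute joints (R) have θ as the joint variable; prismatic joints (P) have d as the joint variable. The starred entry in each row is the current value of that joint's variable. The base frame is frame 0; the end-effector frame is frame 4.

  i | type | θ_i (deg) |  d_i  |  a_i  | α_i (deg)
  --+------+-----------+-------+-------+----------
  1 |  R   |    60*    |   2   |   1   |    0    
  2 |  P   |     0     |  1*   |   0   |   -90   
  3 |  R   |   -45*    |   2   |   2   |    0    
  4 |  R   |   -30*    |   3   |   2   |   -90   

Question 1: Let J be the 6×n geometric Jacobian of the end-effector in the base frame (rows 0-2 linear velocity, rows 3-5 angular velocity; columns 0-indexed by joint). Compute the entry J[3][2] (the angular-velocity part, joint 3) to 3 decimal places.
axis z_2 = (-0.8660,0.5000,0.0000); lever o_n−o_2 = (-3.3642,4.1730,3.3461)
cross product → J_v[:, 2] = (1.6730,2.8978,-1.9319)
J_ω[:, 2] = z_2
entry J[3][2] = -0.8660

-0.866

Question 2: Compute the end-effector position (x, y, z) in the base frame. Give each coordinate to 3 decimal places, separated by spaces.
after link 1: o_1 = (0.5000, 0.8660, 2.0000)
after link 2: o_2 = (0.5000, 0.8660, 3.0000)
after link 3: o_3 = (-0.5249, 3.0908, 4.4142)
after link 4: o_4 = (-2.8642, 5.0391, 6.3461)

-2.864 5.039 6.346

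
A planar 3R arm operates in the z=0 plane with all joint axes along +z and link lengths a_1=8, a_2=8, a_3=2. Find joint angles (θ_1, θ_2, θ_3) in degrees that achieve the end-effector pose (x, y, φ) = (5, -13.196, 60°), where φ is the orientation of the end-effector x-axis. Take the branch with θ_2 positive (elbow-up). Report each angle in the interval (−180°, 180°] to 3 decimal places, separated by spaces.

-90.002 30.004 119.998

wrist centre = target − a_3·(cos φ, sin φ) = (4.0000, -14.9281)
cos θ_2 = (238.8467−8²−8²)/(2·8·8) = 0.8660; θ_2 = 30.0041° (elbow-up)
β = atan2(-14.9281,4.0000) = -74.9999°; ψ = atan2(4.0005,14.9279) = 15.0020°
θ_1 = β − ψ = -90.0019°
θ_3 = φ − θ_1 − θ_2 = 119.9978° (wrapped to (-180°,180°])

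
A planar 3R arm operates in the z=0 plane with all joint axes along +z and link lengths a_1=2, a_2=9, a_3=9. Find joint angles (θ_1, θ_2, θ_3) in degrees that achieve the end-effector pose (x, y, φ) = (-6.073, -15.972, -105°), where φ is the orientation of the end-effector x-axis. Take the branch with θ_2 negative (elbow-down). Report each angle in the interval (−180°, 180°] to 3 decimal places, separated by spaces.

wrist centre = target − a_3·(cos φ, sin φ) = (-3.7436, -7.2787)
cos θ_2 = (66.9938−2²−9²)/(2·2·9) = -0.5002; θ_2 = -120.0115° (elbow-down)
β = atan2(-7.2787,-3.7436) = -117.2181°; ψ = atan2(-7.7933,-2.5016) = -107.7960°
θ_1 = β − ψ = -9.4221°
θ_3 = φ − θ_1 − θ_2 = 24.4336° (wrapped to (-180°,180°])

-9.422 -120.011 24.434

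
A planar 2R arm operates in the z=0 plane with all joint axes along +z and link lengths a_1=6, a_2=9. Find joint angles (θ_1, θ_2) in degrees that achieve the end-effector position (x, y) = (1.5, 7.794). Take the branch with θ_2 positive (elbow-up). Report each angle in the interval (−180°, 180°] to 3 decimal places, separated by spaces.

cos θ_2 = (62.9964−6²−9²)/(2·6·9) = -0.5000; θ_2 = 120.0022° (elbow-up)
β = atan2(7.7940,1.5000) = 79.1063°; ψ = atan2(7.7941,1.4997) = 79.1085°
θ_1 = β − ψ = -0.0022°

-0.002 120.002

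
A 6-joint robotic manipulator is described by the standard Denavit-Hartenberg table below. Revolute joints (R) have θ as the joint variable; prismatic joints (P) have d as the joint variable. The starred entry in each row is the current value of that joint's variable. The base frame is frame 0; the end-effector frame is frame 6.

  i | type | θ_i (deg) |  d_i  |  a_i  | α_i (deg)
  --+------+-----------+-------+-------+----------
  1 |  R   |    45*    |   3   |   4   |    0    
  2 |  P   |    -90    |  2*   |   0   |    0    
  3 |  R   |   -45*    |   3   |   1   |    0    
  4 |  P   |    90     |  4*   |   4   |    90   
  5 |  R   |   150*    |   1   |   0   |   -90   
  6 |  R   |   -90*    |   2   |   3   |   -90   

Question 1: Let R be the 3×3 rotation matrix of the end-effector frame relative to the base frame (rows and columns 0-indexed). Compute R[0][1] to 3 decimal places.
0.500

End-effector y-axis (col 1 of R) = (0.5000,0.0000,0.8660)
R[0][1] = 0.5000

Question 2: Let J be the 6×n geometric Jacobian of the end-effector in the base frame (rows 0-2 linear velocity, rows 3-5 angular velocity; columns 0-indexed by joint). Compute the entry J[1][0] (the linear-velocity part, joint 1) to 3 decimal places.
5.828

axis z_0 = ẑ; lever o_n−o_0 = (5.8284,-2.1716,10.2679)
cross product → J_v[:, 0] = (2.1716,5.8284,-0.0000)
J_ω[:, 0] = z_0
entry J[1][0] = 5.8284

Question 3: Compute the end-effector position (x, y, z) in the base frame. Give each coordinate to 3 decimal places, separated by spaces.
after link 1: o_1 = (2.8284, 2.8284, 3.0000)
after link 2: o_2 = (2.8284, 2.8284, 5.0000)
after link 3: o_3 = (2.8284, 1.8284, 8.0000)
after link 4: o_4 = (6.8284, 1.8284, 12.0000)
after link 5: o_5 = (6.8284, 0.8284, 12.0000)
after link 6: o_6 = (5.8284, -2.1716, 10.2679)

5.828 -2.172 10.268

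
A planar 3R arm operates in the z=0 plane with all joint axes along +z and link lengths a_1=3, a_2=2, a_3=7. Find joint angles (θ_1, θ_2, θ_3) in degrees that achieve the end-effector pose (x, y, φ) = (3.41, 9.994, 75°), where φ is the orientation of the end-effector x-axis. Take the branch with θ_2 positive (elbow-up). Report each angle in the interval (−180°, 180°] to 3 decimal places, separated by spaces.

wrist centre = target − a_3·(cos φ, sin φ) = (1.5983, 3.2325)
cos θ_2 = (13.0036−3²−2²)/(2·3·2) = 0.0003; θ_2 = 89.9826° (elbow-up)
β = atan2(3.2325,1.5983) = 63.6907°; ψ = atan2(2.0000,3.0006) = 33.6847°
θ_1 = β − ψ = 30.0059°
θ_3 = φ − θ_1 − θ_2 = -44.9886° (wrapped to (-180°,180°])

30.006 89.983 -44.989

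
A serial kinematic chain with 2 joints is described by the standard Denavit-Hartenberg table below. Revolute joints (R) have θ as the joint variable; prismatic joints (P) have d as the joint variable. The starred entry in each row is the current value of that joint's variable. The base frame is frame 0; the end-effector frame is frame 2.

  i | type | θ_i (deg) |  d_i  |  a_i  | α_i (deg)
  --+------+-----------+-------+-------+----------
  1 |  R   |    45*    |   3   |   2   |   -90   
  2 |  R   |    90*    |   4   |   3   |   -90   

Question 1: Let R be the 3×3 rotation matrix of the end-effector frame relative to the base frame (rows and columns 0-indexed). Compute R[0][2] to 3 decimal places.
-0.707

End-effector z-axis (col 2 of R) = (-0.7071,-0.7071,-0.0000)
R[0][2] = -0.7071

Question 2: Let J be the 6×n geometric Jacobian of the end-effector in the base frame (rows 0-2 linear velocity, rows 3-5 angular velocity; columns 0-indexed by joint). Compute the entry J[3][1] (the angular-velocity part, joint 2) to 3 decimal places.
-0.707

axis z_1 = (-0.7071,0.7071,0.0000); lever o_n−o_1 = (-2.8284,2.8284,-3.0000)
cross product → J_v[:, 1] = (-2.1213,-2.1213,-0.0000)
J_ω[:, 1] = z_1
entry J[3][1] = -0.7071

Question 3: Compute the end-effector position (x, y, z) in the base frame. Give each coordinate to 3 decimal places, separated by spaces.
-1.414 4.243 0.000

after link 1: o_1 = (1.4142, 1.4142, 3.0000)
after link 2: o_2 = (-1.4142, 4.2426, 0.0000)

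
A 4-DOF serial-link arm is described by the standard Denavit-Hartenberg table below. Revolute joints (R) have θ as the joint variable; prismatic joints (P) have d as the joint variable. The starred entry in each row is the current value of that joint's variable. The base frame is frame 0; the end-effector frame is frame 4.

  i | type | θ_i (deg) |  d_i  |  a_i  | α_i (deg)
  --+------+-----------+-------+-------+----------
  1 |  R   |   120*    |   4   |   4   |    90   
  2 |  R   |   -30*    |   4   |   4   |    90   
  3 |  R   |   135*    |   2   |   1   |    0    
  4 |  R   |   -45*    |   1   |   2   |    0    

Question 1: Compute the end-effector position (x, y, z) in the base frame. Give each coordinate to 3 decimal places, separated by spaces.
3.133 7.988 -0.245

after link 1: o_1 = (-2.0000, 3.4641, 4.0000)
after link 2: o_2 = (-0.2679, 8.4641, 2.0000)
after link 3: o_3 = (1.1506, 7.4213, 0.6215)
after link 4: o_4 = (3.1327, 7.9883, -0.2445)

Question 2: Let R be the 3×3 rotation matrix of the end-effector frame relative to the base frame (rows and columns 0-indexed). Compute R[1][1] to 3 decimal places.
End-effector y-axis (col 1 of R) = (0.4330,-0.7500,0.5000)
R[1][1] = -0.7500

-0.750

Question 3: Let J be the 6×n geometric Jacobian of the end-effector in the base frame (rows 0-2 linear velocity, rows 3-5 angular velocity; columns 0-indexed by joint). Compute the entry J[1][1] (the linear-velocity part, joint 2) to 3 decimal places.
axis z_1 = (0.8660,0.5000,0.0000); lever o_n−o_1 = (5.1327,4.5242,-4.2445)
cross product → J_v[:, 1] = (-2.1223,3.6759,1.3517)
J_ω[:, 1] = z_1
entry J[1][1] = 3.6759

3.676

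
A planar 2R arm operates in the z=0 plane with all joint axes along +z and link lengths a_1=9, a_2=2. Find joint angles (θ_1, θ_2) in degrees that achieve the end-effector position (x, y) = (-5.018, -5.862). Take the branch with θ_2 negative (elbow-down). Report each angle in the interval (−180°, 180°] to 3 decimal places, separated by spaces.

-120.004 -135.002

cos θ_2 = (59.5434−9²−2²)/(2·9·2) = -0.7071; θ_2 = -135.0018° (elbow-down)
β = atan2(-5.8620,-5.0180) = -130.5642°; ψ = atan2(-1.4142,7.5857) = -10.5601°
θ_1 = β − ψ = -120.0041°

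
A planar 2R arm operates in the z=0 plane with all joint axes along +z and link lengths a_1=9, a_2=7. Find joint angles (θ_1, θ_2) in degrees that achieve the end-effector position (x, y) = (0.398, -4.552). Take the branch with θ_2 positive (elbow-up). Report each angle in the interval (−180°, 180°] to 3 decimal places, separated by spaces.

-134.993 150.002

cos θ_2 = (20.8791−9²−7²)/(2·9·7) = -0.8660; θ_2 = 150.0015° (elbow-up)
β = atan2(-4.5520,0.3980) = -85.0031°; ψ = atan2(3.4998,2.9377) = 49.9902°
θ_1 = β − ψ = -134.9933°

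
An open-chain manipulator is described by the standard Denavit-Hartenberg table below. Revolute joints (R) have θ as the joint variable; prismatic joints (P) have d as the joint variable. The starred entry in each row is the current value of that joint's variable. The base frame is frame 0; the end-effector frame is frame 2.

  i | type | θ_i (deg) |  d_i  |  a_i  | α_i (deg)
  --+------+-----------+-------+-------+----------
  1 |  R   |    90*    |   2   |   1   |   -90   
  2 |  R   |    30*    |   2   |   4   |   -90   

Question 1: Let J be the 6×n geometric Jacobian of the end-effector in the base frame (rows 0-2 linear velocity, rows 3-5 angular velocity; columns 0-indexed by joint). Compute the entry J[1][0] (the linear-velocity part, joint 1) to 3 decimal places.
-2.000

axis z_0 = ẑ; lever o_n−o_0 = (-2.0000,4.4641,0.0000)
cross product → J_v[:, 0] = (-4.4641,-2.0000,0.0000)
J_ω[:, 0] = z_0
entry J[1][0] = -2.0000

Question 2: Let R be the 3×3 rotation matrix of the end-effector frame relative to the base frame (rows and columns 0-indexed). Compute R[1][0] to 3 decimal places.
End-effector x-axis (col 0 of R) = (0.0000,0.8660,-0.5000)
R[1][0] = 0.8660

0.866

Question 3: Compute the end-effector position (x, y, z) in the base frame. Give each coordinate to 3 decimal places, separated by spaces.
after link 1: o_1 = (0.0000, 1.0000, 2.0000)
after link 2: o_2 = (-2.0000, 4.4641, 0.0000)

-2.000 4.464 0.000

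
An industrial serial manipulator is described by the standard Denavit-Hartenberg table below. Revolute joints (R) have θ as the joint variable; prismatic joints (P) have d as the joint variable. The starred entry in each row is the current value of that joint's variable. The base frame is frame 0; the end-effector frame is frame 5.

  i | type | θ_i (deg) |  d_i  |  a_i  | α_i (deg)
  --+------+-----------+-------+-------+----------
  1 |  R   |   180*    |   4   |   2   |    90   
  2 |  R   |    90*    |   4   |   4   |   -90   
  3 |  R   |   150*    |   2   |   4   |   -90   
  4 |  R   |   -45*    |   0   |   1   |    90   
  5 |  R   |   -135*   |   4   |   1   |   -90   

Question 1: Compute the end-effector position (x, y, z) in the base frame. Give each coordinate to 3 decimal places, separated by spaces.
after link 1: o_1 = (-2.0000, 0.0000, 4.0000)
after link 2: o_2 = (-2.0000, 4.0000, 8.0000)
after link 3: o_3 = (0.0000, 2.0000, 4.5359)
after link 4: o_4 = (0.7071, 1.6464, 3.9235)
after link 5: o_5 = (3.0355, 2.6983, 7.1596)

3.036 2.698 7.160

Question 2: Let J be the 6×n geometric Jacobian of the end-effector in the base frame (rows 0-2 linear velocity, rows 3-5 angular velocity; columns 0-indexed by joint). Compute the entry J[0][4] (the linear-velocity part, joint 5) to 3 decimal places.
0.500

axis z_4 = (0.7071,0.3536,0.6124); lever o_n−o_4 = (2.3284,1.0518,3.2361)
cross product → J_v[:, 4] = (0.5000,-0.8624,-0.0795)
J_ω[:, 4] = z_4
entry J[0][4] = 0.5000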